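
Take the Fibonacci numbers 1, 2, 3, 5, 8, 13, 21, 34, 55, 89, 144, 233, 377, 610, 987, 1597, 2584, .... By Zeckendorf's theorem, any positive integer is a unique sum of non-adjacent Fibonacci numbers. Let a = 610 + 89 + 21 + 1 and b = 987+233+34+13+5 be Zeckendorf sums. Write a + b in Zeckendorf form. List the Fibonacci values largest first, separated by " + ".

1597 + 377 + 13 + 5 + 1

The two numbers are 721 and 1272, so their sum is 1993.
Greedily peel off the largest Fibonacci term at each step:
1993 − 1597 = 396
396 − 377 = 19
19 − 13 = 6
6 − 5 = 1
1 − 1 = 0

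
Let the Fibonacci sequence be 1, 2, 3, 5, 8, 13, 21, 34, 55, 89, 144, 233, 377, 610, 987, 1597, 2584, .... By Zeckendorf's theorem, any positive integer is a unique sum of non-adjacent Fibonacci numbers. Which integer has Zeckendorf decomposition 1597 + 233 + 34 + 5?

1597 + 233 + 34 + 5 = 1869.

1869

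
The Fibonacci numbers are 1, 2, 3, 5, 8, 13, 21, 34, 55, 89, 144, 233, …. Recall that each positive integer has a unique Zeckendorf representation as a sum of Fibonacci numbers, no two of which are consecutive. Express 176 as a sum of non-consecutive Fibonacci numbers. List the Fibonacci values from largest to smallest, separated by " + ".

144 + 21 + 8 + 3

Greedily peel off the largest Fibonacci term at each step:
largest Fibonacci ≤ 176 is 144; 176 − 144 = 32
largest Fibonacci ≤ 32 is 21; 32 − 21 = 11
largest Fibonacci ≤ 11 is 8; 11 − 8 = 3
largest Fibonacci ≤ 3 is 3; 3 − 3 = 0
So 176 = 144 + 21 + 8 + 3, with no two terms consecutive in the sequence.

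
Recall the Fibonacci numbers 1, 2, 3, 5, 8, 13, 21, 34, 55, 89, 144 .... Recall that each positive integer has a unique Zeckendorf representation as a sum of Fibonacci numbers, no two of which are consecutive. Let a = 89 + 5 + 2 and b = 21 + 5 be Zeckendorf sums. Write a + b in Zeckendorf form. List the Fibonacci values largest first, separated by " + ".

89 + 21 + 8 + 3 + 1

The two numbers are 96 and 26, so their sum is 122.
Greedy algorithm:
subtract 89 from 122: 33 remains
subtract 21 from 33: 12 remains
subtract 8 from 12: 4 remains
subtract 3 from 4: 1 remains
subtract 1 from 1: 0 remains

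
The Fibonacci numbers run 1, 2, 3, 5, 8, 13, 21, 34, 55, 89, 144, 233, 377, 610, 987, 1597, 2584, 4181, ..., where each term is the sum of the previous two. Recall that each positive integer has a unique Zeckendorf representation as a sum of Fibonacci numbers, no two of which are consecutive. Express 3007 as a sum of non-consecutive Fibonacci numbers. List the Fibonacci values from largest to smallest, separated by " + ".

2584 + 377 + 34 + 8 + 3 + 1

Repeatedly subtract the largest Fibonacci number that fits:
3007: greatest Fibonacci not exceeding it is 2584, leaving 423
423: greatest Fibonacci not exceeding it is 377, leaving 46
46: greatest Fibonacci not exceeding it is 34, leaving 12
12: greatest Fibonacci not exceeding it is 8, leaving 4
4: greatest Fibonacci not exceeding it is 3, leaving 1
1: greatest Fibonacci not exceeding it is 1, leaving 0
So 3007 = 2584 + 377 + 34 + 8 + 3 + 1, with no two terms consecutive in the sequence.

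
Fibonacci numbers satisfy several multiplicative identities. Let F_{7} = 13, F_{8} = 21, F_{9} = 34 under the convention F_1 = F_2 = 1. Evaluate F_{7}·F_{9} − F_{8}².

1

13·34 − 21² = 442 − 441 = 1. (Cassini's identity: F_{k−1}F_{k+1} − F_k² = (−1)^k.)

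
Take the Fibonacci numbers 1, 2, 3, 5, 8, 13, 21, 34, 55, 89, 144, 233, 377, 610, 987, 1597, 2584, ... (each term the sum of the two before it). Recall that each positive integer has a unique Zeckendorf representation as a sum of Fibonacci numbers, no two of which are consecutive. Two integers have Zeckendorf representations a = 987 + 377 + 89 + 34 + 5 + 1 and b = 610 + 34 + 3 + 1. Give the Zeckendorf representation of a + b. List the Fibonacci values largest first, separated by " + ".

1597 + 377 + 144 + 21 + 2

The two numbers are 1493 and 648, so their sum is 2141.
1597 ≤ 2141 < 2584, so take 1597; remainder 544
377 ≤ 544 < 610, so take 377; remainder 167
144 ≤ 167 < 233, so take 144; remainder 23
21 ≤ 23 < 34, so take 21; remainder 2
2 ≤ 2 < 3, so take 2; remainder 0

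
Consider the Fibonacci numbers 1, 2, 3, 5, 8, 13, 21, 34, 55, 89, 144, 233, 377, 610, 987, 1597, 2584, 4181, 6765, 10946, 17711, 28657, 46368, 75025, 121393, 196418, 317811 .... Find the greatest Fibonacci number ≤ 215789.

196418 ≤ 215789 < 317811, so the largest Fibonacci number not exceeding 215789 is 196418.

196418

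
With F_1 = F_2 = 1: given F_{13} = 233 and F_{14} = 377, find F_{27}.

By F_{2k+1} = F_k² + F_{k+1}²: F_{27} = 233² + 377² = 54289 + 142129 = 196418.

196418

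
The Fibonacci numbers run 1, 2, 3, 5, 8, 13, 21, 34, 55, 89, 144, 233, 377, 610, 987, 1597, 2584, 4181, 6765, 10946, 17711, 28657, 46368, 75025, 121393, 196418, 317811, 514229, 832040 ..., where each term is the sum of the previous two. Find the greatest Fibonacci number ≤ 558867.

514229 ≤ 558867 < 832040, so the largest Fibonacci number not exceeding 558867 is 514229.

514229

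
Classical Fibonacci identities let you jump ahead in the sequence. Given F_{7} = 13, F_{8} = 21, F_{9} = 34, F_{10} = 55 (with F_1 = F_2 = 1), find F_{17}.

1597

By the addition formula F_{m+n} = F_m F_{n+1} + F_{m−1} F_n with m=10, n=7: F_{17} = 55·21 + 34·13 = 1155 + 442 = 1597.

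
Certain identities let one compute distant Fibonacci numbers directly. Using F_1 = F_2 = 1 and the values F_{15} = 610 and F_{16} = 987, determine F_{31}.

1346269

By F_{2k+1} = F_k² + F_{k+1}²: F_{31} = 610² + 987² = 372100 + 974169 = 1346269.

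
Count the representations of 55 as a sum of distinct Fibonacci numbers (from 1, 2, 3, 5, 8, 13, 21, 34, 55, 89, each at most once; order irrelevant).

5

Starting from the Zeckendorf form and repeatedly splitting a term F_k into F_{k−1} + F_{k−2} (when neither is already used) reaches every representation.
55 = 55 = 34+21 = 34+13+8 = 34+13+5+3 = 34+13+5+2+1 — 5 representations.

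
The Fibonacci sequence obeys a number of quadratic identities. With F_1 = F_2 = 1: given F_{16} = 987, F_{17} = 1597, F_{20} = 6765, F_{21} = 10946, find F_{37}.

By the addition formula F_{m+n} = F_m F_{n+1} + F_{m−1} F_n with m=17, n=20: F_{37} = 1597·10946 + 987·6765 = 17480762 + 6677055 = 24157817.

24157817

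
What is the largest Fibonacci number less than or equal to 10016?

6765 ≤ 10016 < 10946, so the largest Fibonacci number not exceeding 10016 is 6765.

6765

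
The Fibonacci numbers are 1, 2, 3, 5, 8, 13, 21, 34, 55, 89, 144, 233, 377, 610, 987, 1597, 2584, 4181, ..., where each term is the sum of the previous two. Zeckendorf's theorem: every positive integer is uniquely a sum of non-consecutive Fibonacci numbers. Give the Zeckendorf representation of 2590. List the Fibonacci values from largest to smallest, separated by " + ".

2584 + 5 + 1

subtract 2584 from 2590: 6 remains
subtract 5 from 6: 1 remains
subtract 1 from 1: 0 remains
So 2590 = 2584 + 5 + 1, with no two terms consecutive in the sequence.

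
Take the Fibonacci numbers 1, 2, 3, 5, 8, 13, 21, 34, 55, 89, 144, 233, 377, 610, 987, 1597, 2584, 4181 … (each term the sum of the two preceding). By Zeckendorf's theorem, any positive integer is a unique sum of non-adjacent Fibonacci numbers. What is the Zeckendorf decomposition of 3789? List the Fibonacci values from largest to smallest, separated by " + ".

2584 + 987 + 144 + 55 + 13 + 5 + 1

3789: greatest Fibonacci not exceeding it is 2584, leaving 1205
1205: greatest Fibonacci not exceeding it is 987, leaving 218
218: greatest Fibonacci not exceeding it is 144, leaving 74
74: greatest Fibonacci not exceeding it is 55, leaving 19
19: greatest Fibonacci not exceeding it is 13, leaving 6
6: greatest Fibonacci not exceeding it is 5, leaving 1
1: greatest Fibonacci not exceeding it is 1, leaving 0
So 3789 = 2584 + 987 + 144 + 55 + 13 + 5 + 1, with no two terms consecutive in the sequence.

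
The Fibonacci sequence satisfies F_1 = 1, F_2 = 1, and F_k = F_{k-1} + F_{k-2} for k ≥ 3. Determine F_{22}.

17711

Iterating the recurrence up to F_{14} = 377 and F_{13} = 233:
F_{15} = F_{14} + F_{13} = 377 + 233 = 610
F_{16} = F_{15} + F_{14} = 610 + 377 = 987
F_{17} = F_{16} + F_{15} = 987 + 610 = 1597
F_{18} = F_{17} + F_{16} = 1597 + 987 = 2584
F_{19} = F_{18} + F_{17} = 2584 + 1597 = 4181
F_{20} = F_{19} + F_{18} = 4181 + 2584 = 6765
F_{21} = F_{20} + F_{19} = 6765 + 4181 = 10946
F_{22} = F_{21} + F_{20} = 10946 + 6765 = 17711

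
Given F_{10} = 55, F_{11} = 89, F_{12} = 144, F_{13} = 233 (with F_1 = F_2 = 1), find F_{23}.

28657

By the addition formula F_{m+n} = F_m F_{n+1} + F_{m−1} F_n with m=13, n=10: F_{23} = 233·89 + 144·55 = 20737 + 7920 = 28657.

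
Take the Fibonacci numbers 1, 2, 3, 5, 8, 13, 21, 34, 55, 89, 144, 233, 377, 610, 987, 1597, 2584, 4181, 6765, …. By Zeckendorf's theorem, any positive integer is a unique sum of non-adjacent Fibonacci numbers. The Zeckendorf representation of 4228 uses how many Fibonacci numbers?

3

Greedy algorithm:
4228 − 4181 = 47
47 − 34 = 13
13 − 13 = 0
4228 = 4181 + 34 + 13, which has 3 terms.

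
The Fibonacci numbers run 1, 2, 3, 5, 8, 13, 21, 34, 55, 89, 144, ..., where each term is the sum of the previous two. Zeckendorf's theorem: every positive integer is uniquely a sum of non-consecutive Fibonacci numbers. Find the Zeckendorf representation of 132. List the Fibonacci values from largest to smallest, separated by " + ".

subtract 89 from 132: 43 remains
subtract 34 from 43: 9 remains
subtract 8 from 9: 1 remains
subtract 1 from 1: 0 remains
So 132 = 89 + 34 + 8 + 1, with no two terms consecutive in the sequence.

89 + 34 + 8 + 1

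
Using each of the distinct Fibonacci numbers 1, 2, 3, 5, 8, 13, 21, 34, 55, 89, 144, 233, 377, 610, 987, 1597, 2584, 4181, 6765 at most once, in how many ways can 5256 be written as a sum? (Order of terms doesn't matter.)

6

Each representation comes from the Zeckendorf form by replacing some F_k with F_{k−1} + F_{k−2} where possible.
5256 = 4181+987+55+21+8+3+1 = 4181+610+377+55+21+8+3+1 = 2584+1597+987+55+21+8+3+1 = 4181+610+233+144+55+21+8+3+1 = 2584+1597+610+377+55+21+8+3+1 = … (1 more), for 6 in all.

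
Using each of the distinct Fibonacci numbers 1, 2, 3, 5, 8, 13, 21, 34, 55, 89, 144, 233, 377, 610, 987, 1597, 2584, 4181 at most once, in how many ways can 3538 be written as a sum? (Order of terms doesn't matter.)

24

3538 = 2584+610+233+89+21+1 = 2584+610+233+89+13+8+1 = 2584+610+233+55+34+21+1 = … (21 more), for 24 in all.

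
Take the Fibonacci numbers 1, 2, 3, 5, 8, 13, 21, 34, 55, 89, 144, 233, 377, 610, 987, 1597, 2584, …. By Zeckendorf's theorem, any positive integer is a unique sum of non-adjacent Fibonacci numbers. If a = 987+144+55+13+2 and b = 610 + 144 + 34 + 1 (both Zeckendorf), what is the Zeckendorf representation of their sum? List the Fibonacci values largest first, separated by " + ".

1597 + 377 + 13 + 3

The two numbers are 1201 and 789, so their sum is 1990.
subtract 1597 from 1990: 393 remains
subtract 377 from 393: 16 remains
subtract 13 from 16: 3 remains
subtract 3 from 3: 0 remains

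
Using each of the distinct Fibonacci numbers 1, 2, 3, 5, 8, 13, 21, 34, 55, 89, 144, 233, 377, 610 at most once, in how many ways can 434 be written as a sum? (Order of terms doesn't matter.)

434 = 377+55+2 = 377+34+21+2 = 233+144+55+2 = 377+34+13+8+2 = 233+144+34+21+2 = … (6 more), for 11 in all.

11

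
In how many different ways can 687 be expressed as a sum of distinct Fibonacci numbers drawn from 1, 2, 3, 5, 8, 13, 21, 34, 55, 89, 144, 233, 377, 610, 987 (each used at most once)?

687 = 610+55+21+1 = 610+55+13+8+1 = 377+233+55+21+1 = 610+55+13+5+3+1 = … (11 more), for 15 in all.

15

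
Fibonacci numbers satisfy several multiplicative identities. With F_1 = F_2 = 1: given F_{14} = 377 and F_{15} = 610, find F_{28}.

317811

By the doubling identity F_{2k} = F_k(2F_{k+1} − F_k): F_{28} = 377·(2·610 − 377) = 377·843 = 317811.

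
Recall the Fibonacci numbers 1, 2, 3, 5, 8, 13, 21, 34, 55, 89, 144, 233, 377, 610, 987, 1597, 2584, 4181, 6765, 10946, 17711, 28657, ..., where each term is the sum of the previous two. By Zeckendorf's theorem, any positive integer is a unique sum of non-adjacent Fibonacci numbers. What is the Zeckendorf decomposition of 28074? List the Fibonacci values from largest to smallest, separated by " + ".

Greedily peel off the largest Fibonacci term at each step:
17711 ≤ 28074 < 28657, so take 17711; remainder 10363
6765 ≤ 10363 < 10946, so take 6765; remainder 3598
2584 ≤ 3598 < 4181, so take 2584; remainder 1014
987 ≤ 1014 < 1597, so take 987; remainder 27
21 ≤ 27 < 34, so take 21; remainder 6
5 ≤ 6 < 8, so take 5; remainder 1
1 ≤ 1 < 2, so take 1; remainder 0
So 28074 = 17711 + 6765 + 2584 + 987 + 21 + 5 + 1, with no two terms consecutive in the sequence.

17711 + 6765 + 2584 + 987 + 21 + 5 + 1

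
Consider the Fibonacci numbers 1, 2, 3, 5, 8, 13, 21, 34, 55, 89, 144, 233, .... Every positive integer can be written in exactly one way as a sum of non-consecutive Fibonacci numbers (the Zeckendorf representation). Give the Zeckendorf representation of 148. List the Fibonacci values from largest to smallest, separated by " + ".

Greedy algorithm:
largest Fibonacci ≤ 148 is 144; 148 − 144 = 4
largest Fibonacci ≤ 4 is 3; 4 − 3 = 1
largest Fibonacci ≤ 1 is 1; 1 − 1 = 0
So 148 = 144 + 3 + 1, with no two terms consecutive in the sequence.

144 + 3 + 1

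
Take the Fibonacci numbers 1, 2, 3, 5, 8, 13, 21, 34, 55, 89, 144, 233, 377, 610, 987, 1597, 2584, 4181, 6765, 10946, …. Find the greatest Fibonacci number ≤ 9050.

6765

6765 ≤ 9050 < 10946, so the largest Fibonacci number not exceeding 9050 is 6765.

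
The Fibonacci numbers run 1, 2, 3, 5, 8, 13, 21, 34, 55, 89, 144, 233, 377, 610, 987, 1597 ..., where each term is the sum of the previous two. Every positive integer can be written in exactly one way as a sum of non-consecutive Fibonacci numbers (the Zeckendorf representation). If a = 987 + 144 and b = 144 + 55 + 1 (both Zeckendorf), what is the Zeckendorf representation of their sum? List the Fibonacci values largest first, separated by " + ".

987 + 233 + 89 + 21 + 1

The two numbers are 1131 and 200, so their sum is 1331.
1331 − 987 = 344
344 − 233 = 111
111 − 89 = 22
22 − 21 = 1
1 − 1 = 0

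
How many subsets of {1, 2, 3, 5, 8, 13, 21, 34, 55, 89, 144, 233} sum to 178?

8

Starting from the Zeckendorf form and repeatedly splitting a term F_k into F_{k−1} + F_{k−2} (when neither is already used) reaches every representation.
178 = 144+34 = 144+21+13 = 89+55+34 = … (5 more), for 8 in all.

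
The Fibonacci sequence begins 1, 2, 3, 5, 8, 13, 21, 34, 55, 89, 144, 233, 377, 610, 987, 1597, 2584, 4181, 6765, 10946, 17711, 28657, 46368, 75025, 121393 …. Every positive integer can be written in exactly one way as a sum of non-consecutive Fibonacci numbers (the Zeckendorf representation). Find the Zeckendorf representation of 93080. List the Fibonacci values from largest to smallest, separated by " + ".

Repeatedly subtract the largest Fibonacci number that fits:
93080 − 75025 = 18055
18055 − 17711 = 344
344 − 233 = 111
111 − 89 = 22
22 − 21 = 1
1 − 1 = 0
So 93080 = 75025 + 17711 + 233 + 89 + 21 + 1, with no two terms consecutive in the sequence.

75025 + 17711 + 233 + 89 + 21 + 1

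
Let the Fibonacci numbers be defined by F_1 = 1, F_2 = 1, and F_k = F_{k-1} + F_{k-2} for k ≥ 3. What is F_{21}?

Iterating the recurrence up to F_{16} = 987 and F_{15} = 610:
F_{17} = F_{16} + F_{15} = 987 + 610 = 1597
F_{18} = F_{17} + F_{16} = 1597 + 987 = 2584
F_{19} = F_{18} + F_{17} = 2584 + 1597 = 4181
F_{20} = F_{19} + F_{18} = 4181 + 2584 = 6765
F_{21} = F_{20} + F_{19} = 6765 + 4181 = 10946

10946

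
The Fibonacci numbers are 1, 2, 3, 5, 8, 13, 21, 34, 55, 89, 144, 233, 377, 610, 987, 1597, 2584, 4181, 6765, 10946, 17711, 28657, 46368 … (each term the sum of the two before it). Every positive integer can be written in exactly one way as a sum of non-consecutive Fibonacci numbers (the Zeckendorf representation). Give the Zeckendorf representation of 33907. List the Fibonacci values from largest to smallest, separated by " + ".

33907: greatest Fibonacci not exceeding it is 28657, leaving 5250
5250: greatest Fibonacci not exceeding it is 4181, leaving 1069
1069: greatest Fibonacci not exceeding it is 987, leaving 82
82: greatest Fibonacci not exceeding it is 55, leaving 27
27: greatest Fibonacci not exceeding it is 21, leaving 6
6: greatest Fibonacci not exceeding it is 5, leaving 1
1: greatest Fibonacci not exceeding it is 1, leaving 0
So 33907 = 28657 + 4181 + 987 + 55 + 21 + 5 + 1, with no two terms consecutive in the sequence.

28657 + 4181 + 987 + 55 + 21 + 5 + 1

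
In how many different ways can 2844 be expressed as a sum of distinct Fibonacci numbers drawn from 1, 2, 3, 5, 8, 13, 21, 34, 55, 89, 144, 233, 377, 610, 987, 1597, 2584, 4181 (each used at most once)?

36

Starting from the Zeckendorf form and repeatedly splitting a term F_k into F_{k−1} + F_{k−2} (when neither is already used) reaches every representation.
2844 = 2584+233+21+5+1 = 2584+233+21+3+2+1 = 2584+233+13+8+5+1 = 2584+144+89+21+5+1 = … (32 more), for 36 in all.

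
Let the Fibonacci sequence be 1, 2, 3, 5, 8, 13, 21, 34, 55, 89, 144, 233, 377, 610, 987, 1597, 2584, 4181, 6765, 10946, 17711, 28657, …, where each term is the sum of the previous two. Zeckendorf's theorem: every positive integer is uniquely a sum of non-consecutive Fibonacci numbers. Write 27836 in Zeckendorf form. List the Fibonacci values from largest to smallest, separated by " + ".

Repeatedly subtract the largest Fibonacci number that fits:
17711 ≤ 27836 < 28657, so take 17711; remainder 10125
6765 ≤ 10125 < 10946, so take 6765; remainder 3360
2584 ≤ 3360 < 4181, so take 2584; remainder 776
610 ≤ 776 < 987, so take 610; remainder 166
144 ≤ 166 < 233, so take 144; remainder 22
21 ≤ 22 < 34, so take 21; remainder 1
1 ≤ 1 < 2, so take 1; remainder 0
So 27836 = 17711 + 6765 + 2584 + 610 + 144 + 21 + 1, with no two terms consecutive in the sequence.

17711 + 6765 + 2584 + 610 + 144 + 21 + 1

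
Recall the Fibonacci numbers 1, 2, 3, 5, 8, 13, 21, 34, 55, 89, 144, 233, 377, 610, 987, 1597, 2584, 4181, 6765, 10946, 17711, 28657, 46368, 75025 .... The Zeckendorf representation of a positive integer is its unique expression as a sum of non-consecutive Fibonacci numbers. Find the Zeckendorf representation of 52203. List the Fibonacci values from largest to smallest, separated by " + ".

46368 + 4181 + 1597 + 55 + 2

Repeatedly subtract the largest Fibonacci number that fits:
52203 − 46368 = 5835
5835 − 4181 = 1654
1654 − 1597 = 57
57 − 55 = 2
2 − 2 = 0
So 52203 = 46368 + 4181 + 1597 + 55 + 2, with no two terms consecutive in the sequence.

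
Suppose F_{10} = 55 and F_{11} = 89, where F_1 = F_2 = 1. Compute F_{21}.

10946

By F_{2k+1} = F_k² + F_{k+1}²: F_{21} = 55² + 89² = 3025 + 7921 = 10946.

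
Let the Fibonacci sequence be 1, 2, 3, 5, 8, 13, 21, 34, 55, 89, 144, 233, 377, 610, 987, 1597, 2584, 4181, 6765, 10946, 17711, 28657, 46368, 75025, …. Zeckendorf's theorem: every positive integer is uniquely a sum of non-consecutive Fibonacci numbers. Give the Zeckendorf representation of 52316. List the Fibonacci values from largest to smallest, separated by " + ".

46368 + 4181 + 1597 + 144 + 21 + 5

Greedy algorithm:
largest Fibonacci ≤ 52316 is 46368; 52316 − 46368 = 5948
largest Fibonacci ≤ 5948 is 4181; 5948 − 4181 = 1767
largest Fibonacci ≤ 1767 is 1597; 1767 − 1597 = 170
largest Fibonacci ≤ 170 is 144; 170 − 144 = 26
largest Fibonacci ≤ 26 is 21; 26 − 21 = 5
largest Fibonacci ≤ 5 is 5; 5 − 5 = 0
So 52316 = 46368 + 4181 + 1597 + 144 + 21 + 5, with no two terms consecutive in the sequence.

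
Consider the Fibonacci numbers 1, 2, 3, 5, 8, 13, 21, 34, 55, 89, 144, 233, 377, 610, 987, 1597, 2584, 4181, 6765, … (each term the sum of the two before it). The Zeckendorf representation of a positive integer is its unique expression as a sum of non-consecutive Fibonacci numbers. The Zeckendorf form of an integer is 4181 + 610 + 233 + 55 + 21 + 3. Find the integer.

5103

4181 + 610 + 233 + 55 + 21 + 3 = 5103.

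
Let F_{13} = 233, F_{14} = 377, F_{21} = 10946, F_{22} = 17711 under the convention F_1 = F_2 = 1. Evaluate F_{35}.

9227465

By the addition formula F_{m+n} = F_m F_{n+1} + F_{m−1} F_n with m=22, n=13: F_{35} = 17711·377 + 10946·233 = 6677047 + 2550418 = 9227465.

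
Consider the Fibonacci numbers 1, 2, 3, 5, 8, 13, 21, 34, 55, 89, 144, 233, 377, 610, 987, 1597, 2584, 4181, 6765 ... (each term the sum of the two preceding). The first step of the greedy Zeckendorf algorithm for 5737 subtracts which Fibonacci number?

4181

4181 ≤ 5737 < 6765, so the largest Fibonacci number not exceeding 5737 is 4181.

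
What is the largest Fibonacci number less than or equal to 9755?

6765 ≤ 9755 < 10946, so the largest Fibonacci number not exceeding 9755 is 6765.

6765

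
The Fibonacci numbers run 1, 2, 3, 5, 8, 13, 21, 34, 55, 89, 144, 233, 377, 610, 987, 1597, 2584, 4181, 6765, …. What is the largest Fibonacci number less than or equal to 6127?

4181 ≤ 6127 < 6765, so the largest Fibonacci number not exceeding 6127 is 4181.

4181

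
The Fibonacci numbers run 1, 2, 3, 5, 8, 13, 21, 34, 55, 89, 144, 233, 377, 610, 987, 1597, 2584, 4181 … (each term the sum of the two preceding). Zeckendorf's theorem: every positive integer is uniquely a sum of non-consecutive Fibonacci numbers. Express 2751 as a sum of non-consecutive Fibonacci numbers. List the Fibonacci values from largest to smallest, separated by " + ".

2751 − 2584 = 167
167 − 144 = 23
23 − 21 = 2
2 − 2 = 0
So 2751 = 2584 + 144 + 21 + 2, with no two terms consecutive in the sequence.

2584 + 144 + 21 + 2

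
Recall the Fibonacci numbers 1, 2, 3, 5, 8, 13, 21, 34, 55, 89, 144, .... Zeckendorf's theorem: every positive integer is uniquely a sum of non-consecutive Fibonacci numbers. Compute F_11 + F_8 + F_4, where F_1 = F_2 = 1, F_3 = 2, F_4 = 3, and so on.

113

F_11 + F_8 + F_4 = 89 + 21 + 3 = 113.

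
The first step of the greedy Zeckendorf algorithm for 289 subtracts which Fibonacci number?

233

233 ≤ 289 < 377, so the largest Fibonacci number not exceeding 289 is 233.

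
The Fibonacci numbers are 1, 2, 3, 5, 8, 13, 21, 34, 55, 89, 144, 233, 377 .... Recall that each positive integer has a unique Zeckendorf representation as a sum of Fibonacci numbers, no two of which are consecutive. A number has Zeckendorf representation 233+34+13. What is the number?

233+34+13 = 280.

280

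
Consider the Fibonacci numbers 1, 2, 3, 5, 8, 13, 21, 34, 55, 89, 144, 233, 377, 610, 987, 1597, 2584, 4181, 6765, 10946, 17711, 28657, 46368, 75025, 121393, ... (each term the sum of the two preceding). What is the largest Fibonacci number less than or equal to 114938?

75025 ≤ 114938 < 121393, so the largest Fibonacci number not exceeding 114938 is 75025.

75025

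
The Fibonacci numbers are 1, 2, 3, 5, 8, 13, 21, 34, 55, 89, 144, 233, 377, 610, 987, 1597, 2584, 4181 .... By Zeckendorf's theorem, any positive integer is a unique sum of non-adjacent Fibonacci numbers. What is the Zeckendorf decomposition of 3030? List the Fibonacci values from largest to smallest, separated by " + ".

2584 + 377 + 55 + 13 + 1

Greedily peel off the largest Fibonacci term at each step:
3030: greatest Fibonacci not exceeding it is 2584, leaving 446
446: greatest Fibonacci not exceeding it is 377, leaving 69
69: greatest Fibonacci not exceeding it is 55, leaving 14
14: greatest Fibonacci not exceeding it is 13, leaving 1
1: greatest Fibonacci not exceeding it is 1, leaving 0
So 3030 = 2584 + 377 + 55 + 13 + 1, with no two terms consecutive in the sequence.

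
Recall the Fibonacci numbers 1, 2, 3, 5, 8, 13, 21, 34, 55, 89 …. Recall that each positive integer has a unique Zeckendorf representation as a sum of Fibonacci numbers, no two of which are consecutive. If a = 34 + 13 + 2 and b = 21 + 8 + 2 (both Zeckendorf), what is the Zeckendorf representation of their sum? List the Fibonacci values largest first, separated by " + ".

The two numbers are 49 and 31, so their sum is 80.
largest Fibonacci ≤ 80 is 55; 80 − 55 = 25
largest Fibonacci ≤ 25 is 21; 25 − 21 = 4
largest Fibonacci ≤ 4 is 3; 4 − 3 = 1
largest Fibonacci ≤ 1 is 1; 1 − 1 = 0

55 + 21 + 3 + 1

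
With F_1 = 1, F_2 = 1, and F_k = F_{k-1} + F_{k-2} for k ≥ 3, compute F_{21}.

Iterating the recurrence up to F_{15} = 610 and F_{14} = 377:
F_{16} = F_{15} + F_{14} = 610 + 377 = 987
F_{17} = F_{16} + F_{15} = 987 + 610 = 1597
F_{18} = F_{17} + F_{16} = 1597 + 987 = 2584
F_{19} = F_{18} + F_{17} = 2584 + 1597 = 4181
F_{20} = F_{19} + F_{18} = 4181 + 2584 = 6765
F_{21} = F_{20} + F_{19} = 6765 + 4181 = 10946

10946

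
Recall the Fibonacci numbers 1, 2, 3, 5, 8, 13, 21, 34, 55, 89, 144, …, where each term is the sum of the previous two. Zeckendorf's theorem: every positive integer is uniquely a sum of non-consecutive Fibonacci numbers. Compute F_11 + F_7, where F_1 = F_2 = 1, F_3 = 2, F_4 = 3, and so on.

102

F_11 + F_7 = 89 + 13 = 102.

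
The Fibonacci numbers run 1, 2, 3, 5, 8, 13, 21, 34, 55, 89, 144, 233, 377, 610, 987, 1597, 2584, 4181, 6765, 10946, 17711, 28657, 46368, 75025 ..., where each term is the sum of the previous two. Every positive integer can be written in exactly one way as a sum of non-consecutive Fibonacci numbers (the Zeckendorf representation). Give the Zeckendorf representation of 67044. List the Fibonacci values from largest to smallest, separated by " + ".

take 46368 (≤ 67044); 67044 − 46368 = 20676
take 17711 (≤ 20676); 20676 − 17711 = 2965
take 2584 (≤ 2965); 2965 − 2584 = 381
take 377 (≤ 381); 381 − 377 = 4
take 3 (≤ 4); 4 − 3 = 1
take 1 (≤ 1); 1 − 1 = 0
So 67044 = 46368 + 17711 + 2584 + 377 + 3 + 1, with no two terms consecutive in the sequence.

46368 + 17711 + 2584 + 377 + 3 + 1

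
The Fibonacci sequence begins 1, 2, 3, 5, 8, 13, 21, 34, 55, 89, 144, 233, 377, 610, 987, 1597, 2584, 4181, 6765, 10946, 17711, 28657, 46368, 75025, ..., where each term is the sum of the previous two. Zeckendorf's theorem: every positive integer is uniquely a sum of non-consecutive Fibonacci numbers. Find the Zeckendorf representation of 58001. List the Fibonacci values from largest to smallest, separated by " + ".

Greedy algorithm:
take 46368 (≤ 58001); 58001 − 46368 = 11633
take 10946 (≤ 11633); 11633 − 10946 = 687
take 610 (≤ 687); 687 − 610 = 77
take 55 (≤ 77); 77 − 55 = 22
take 21 (≤ 22); 22 − 21 = 1
take 1 (≤ 1); 1 − 1 = 0
So 58001 = 46368 + 10946 + 610 + 55 + 21 + 1, with no two terms consecutive in the sequence.

46368 + 10946 + 610 + 55 + 21 + 1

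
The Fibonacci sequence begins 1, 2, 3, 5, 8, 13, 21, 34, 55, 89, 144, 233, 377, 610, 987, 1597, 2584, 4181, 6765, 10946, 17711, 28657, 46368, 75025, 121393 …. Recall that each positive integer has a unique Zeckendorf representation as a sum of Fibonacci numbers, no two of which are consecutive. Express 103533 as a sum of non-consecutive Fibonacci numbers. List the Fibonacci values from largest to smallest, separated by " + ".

Repeatedly subtract the largest Fibonacci number that fits:
largest Fibonacci ≤ 103533 is 75025; 103533 − 75025 = 28508
largest Fibonacci ≤ 28508 is 17711; 28508 − 17711 = 10797
largest Fibonacci ≤ 10797 is 6765; 10797 − 6765 = 4032
largest Fibonacci ≤ 4032 is 2584; 4032 − 2584 = 1448
largest Fibonacci ≤ 1448 is 987; 1448 − 987 = 461
largest Fibonacci ≤ 461 is 377; 461 − 377 = 84
largest Fibonacci ≤ 84 is 55; 84 − 55 = 29
largest Fibonacci ≤ 29 is 21; 29 − 21 = 8
largest Fibonacci ≤ 8 is 8; 8 − 8 = 0
So 103533 = 75025 + 17711 + 6765 + 2584 + 987 + 377 + 55 + 21 + 8, with no two terms consecutive in the sequence.

75025 + 17711 + 6765 + 2584 + 987 + 377 + 55 + 21 + 8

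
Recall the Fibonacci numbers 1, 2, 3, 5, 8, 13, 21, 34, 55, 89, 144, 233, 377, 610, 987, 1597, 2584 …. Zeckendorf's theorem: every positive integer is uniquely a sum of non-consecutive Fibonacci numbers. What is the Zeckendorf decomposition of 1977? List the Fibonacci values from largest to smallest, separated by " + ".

Repeatedly subtract the largest Fibonacci number that fits:
take 1597 (≤ 1977); 1977 − 1597 = 380
take 377 (≤ 380); 380 − 377 = 3
take 3 (≤ 3); 3 − 3 = 0
So 1977 = 1597 + 377 + 3, with no two terms consecutive in the sequence.

1597 + 377 + 3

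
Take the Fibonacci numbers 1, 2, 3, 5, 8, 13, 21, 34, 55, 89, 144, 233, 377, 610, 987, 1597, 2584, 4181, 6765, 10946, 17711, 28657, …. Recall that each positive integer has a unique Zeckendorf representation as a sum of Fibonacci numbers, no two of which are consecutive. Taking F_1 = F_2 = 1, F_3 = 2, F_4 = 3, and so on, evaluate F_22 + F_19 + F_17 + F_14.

23866

F_22 + F_19 + F_17 + F_14 = 17711 + 4181 + 1597 + 377 = 23866.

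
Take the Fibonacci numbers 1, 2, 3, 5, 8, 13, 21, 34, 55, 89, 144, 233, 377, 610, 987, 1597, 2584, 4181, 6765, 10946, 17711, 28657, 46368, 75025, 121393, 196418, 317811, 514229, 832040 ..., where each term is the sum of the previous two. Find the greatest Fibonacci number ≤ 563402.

514229 ≤ 563402 < 832040, so the largest Fibonacci number not exceeding 563402 is 514229.

514229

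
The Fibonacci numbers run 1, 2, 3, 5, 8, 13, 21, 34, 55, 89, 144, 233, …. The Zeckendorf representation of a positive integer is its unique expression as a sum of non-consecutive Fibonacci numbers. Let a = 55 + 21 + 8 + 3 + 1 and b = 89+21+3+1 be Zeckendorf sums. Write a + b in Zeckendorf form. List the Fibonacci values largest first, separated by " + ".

144 + 55 + 3

The two numbers are 88 and 114, so their sum is 202.
144 ≤ 202 < 233, so take 144; remainder 58
55 ≤ 58 < 89, so take 55; remainder 3
3 ≤ 3 < 5, so take 3; remainder 0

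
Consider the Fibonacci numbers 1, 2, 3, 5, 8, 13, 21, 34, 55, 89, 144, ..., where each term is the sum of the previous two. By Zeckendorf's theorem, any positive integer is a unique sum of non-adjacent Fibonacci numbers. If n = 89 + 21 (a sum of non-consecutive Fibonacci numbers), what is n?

89 + 21 = 110.

110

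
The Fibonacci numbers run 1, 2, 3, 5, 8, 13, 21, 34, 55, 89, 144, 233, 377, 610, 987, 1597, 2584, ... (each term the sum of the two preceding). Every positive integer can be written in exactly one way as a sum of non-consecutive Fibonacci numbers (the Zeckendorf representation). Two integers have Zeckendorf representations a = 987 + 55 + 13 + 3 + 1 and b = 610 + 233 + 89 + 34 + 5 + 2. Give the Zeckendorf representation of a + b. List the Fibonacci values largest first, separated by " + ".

1597 + 377 + 55 + 3

The two numbers are 1059 and 973, so their sum is 2032.
Repeatedly subtract the largest Fibonacci number that fits:
take 1597 (≤ 2032); 2032 − 1597 = 435
take 377 (≤ 435); 435 − 377 = 58
take 55 (≤ 58); 58 − 55 = 3
take 3 (≤ 3); 3 − 3 = 0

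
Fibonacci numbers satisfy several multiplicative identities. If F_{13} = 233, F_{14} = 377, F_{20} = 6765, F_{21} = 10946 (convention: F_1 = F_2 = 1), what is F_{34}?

5702887

By the addition formula F_{m+n} = F_m F_{n+1} + F_{m−1} F_n with m=21, n=13: F_{34} = 10946·377 + 6765·233 = 4126642 + 1576245 = 5702887.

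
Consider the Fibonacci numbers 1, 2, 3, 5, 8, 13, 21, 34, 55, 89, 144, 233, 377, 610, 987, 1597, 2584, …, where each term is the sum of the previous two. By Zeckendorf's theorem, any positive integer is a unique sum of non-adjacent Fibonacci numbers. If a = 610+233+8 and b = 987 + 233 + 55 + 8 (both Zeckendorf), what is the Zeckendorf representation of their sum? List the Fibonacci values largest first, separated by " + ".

1597 + 377 + 144 + 13 + 3

The two numbers are 851 and 1283, so their sum is 2134.
Greedily peel off the largest Fibonacci term at each step:
2134 − 1597 = 537
537 − 377 = 160
160 − 144 = 16
16 − 13 = 3
3 − 3 = 0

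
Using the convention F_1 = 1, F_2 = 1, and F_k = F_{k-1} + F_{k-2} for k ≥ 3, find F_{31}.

Iterating the recurrence up to F_{24} = 46368 and F_{23} = 28657:
F_{25} = F_{24} + F_{23} = 46368 + 28657 = 75025
F_{26} = F_{25} + F_{24} = 75025 + 46368 = 121393
F_{27} = F_{26} + F_{25} = 121393 + 75025 = 196418
F_{28} = F_{27} + F_{26} = 196418 + 121393 = 317811
F_{29} = F_{28} + F_{27} = 317811 + 196418 = 514229
F_{30} = F_{29} + F_{28} = 514229 + 317811 = 832040
F_{31} = F_{30} + F_{29} = 832040 + 514229 = 1346269

1346269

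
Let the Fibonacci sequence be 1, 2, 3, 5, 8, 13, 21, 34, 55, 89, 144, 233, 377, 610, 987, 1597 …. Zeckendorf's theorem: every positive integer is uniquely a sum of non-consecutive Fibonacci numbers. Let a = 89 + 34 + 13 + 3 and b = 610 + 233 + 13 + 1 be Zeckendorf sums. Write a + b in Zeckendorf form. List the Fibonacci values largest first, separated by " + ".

987 + 8 + 1

The two numbers are 139 and 857, so their sum is 996.
take 987 (≤ 996); 996 − 987 = 9
take 8 (≤ 9); 9 − 8 = 1
take 1 (≤ 1); 1 − 1 = 0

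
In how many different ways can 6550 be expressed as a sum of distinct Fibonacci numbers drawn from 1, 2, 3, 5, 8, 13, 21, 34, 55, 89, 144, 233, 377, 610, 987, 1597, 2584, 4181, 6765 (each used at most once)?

36

6550 = 4181+1597+610+144+13+5 = 4181+1597+610+144+13+3+2 = 4181+1597+610+89+55+13+5 = … (33 more), for 36 in all.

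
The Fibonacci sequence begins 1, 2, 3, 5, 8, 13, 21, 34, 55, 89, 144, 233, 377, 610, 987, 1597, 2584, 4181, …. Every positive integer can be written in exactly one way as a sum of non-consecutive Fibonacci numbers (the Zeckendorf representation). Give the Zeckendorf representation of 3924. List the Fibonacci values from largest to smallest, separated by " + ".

2584 + 987 + 233 + 89 + 21 + 8 + 2

Greedily peel off the largest Fibonacci term at each step:
2584 ≤ 3924 < 4181, so take 2584; remainder 1340
987 ≤ 1340 < 1597, so take 987; remainder 353
233 ≤ 353 < 377, so take 233; remainder 120
89 ≤ 120 < 144, so take 89; remainder 31
21 ≤ 31 < 34, so take 21; remainder 10
8 ≤ 10 < 13, so take 8; remainder 2
2 ≤ 2 < 3, so take 2; remainder 0
So 3924 = 2584 + 987 + 233 + 89 + 21 + 8 + 2, with no two terms consecutive in the sequence.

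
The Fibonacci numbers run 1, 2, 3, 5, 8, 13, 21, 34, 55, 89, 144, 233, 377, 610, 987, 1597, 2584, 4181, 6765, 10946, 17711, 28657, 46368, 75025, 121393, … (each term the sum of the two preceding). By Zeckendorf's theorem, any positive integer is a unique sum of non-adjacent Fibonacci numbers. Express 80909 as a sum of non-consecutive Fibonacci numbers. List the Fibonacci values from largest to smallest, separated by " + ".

Repeatedly subtract the largest Fibonacci number that fits:
75025 ≤ 80909 < 121393, so take 75025; remainder 5884
4181 ≤ 5884 < 6765, so take 4181; remainder 1703
1597 ≤ 1703 < 2584, so take 1597; remainder 106
89 ≤ 106 < 144, so take 89; remainder 17
13 ≤ 17 < 21, so take 13; remainder 4
3 ≤ 4 < 5, so take 3; remainder 1
1 ≤ 1 < 2, so take 1; remainder 0
So 80909 = 75025 + 4181 + 1597 + 89 + 13 + 3 + 1, with no two terms consecutive in the sequence.

75025 + 4181 + 1597 + 89 + 13 + 3 + 1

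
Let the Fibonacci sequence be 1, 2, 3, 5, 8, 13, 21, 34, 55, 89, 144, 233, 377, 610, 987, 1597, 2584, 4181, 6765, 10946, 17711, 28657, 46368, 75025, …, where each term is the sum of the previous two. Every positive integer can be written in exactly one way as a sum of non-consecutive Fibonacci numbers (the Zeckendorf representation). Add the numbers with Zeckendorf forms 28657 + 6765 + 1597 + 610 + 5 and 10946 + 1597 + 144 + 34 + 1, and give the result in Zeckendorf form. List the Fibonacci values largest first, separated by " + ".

46368 + 2584 + 987 + 377 + 34 + 5 + 1

The two numbers are 37634 and 12722, so their sum is 50356.
46368 ≤ 50356 < 75025, so take 46368; remainder 3988
2584 ≤ 3988 < 4181, so take 2584; remainder 1404
987 ≤ 1404 < 1597, so take 987; remainder 417
377 ≤ 417 < 610, so take 377; remainder 40
34 ≤ 40 < 55, so take 34; remainder 6
5 ≤ 6 < 8, so take 5; remainder 1
1 ≤ 1 < 2, so take 1; remainder 0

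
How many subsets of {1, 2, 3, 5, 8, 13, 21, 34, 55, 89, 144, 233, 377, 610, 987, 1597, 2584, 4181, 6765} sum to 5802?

45

Starting from the Zeckendorf form and repeatedly splitting a term F_k into F_{k−1} + F_{k−2} (when neither is already used) reaches every representation.
5802 = 4181+1597+21+3 = 4181+1597+21+2+1 = 4181+1597+13+8+3 = … (42 more), for 45 in all.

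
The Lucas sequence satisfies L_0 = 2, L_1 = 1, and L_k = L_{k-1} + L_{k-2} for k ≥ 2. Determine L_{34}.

Iterating the recurrence up to L_{26} = 271443 and L_{25} = 167761:
L_{27} = L_{26} + L_{25} = 271443 + 167761 = 439204
L_{28} = L_{27} + L_{26} = 439204 + 271443 = 710647
L_{29} = L_{28} + L_{27} = 710647 + 439204 = 1149851
L_{30} = L_{29} + L_{28} = 1149851 + 710647 = 1860498
L_{31} = L_{30} + L_{29} = 1860498 + 1149851 = 3010349
L_{32} = L_{31} + L_{30} = 3010349 + 1860498 = 4870847
L_{33} = L_{32} + L_{31} = 4870847 + 3010349 = 7881196
L_{34} = L_{33} + L_{32} = 7881196 + 4870847 = 12752043

12752043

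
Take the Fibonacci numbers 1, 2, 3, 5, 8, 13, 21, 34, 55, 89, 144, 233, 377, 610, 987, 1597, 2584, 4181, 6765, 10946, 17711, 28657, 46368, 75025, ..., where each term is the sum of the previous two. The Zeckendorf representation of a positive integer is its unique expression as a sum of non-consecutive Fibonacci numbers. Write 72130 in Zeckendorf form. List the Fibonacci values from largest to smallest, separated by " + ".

46368 + 17711 + 6765 + 987 + 233 + 55 + 8 + 3

Repeatedly subtract the largest Fibonacci number that fits:
46368 ≤ 72130 < 75025, so take 46368; remainder 25762
17711 ≤ 25762 < 28657, so take 17711; remainder 8051
6765 ≤ 8051 < 10946, so take 6765; remainder 1286
987 ≤ 1286 < 1597, so take 987; remainder 299
233 ≤ 299 < 377, so take 233; remainder 66
55 ≤ 66 < 89, so take 55; remainder 11
8 ≤ 11 < 13, so take 8; remainder 3
3 ≤ 3 < 5, so take 3; remainder 0
So 72130 = 46368 + 17711 + 6765 + 987 + 233 + 55 + 8 + 3, with no two terms consecutive in the sequence.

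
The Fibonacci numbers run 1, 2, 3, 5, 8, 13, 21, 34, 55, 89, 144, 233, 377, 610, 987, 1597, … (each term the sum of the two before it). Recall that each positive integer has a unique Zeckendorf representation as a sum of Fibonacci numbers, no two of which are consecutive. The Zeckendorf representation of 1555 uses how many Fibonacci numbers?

987 ≤ 1555 < 1597, so take 987; remainder 568
377 ≤ 568 < 610, so take 377; remainder 191
144 ≤ 191 < 233, so take 144; remainder 47
34 ≤ 47 < 55, so take 34; remainder 13
13 ≤ 13 < 21, so take 13; remainder 0
1555 = 987 + 377 + 144 + 34 + 13, which has 5 terms.

5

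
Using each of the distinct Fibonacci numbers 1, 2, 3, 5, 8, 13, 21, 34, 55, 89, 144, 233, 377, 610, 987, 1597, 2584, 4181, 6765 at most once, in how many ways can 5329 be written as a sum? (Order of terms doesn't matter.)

5329 = 4181+987+144+13+3+1 = 4181+987+144+8+5+3+1 = 4181+987+89+55+13+3+1 = … (29 more), for 32 in all.

32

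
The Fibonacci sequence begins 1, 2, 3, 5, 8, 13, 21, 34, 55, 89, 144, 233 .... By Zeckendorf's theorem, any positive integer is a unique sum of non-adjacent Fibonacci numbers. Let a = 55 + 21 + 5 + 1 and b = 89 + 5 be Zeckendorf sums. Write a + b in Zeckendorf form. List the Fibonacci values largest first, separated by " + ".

The two numbers are 82 and 94, so their sum is 176.
176 − 144 = 32
32 − 21 = 11
11 − 8 = 3
3 − 3 = 0

144 + 21 + 8 + 3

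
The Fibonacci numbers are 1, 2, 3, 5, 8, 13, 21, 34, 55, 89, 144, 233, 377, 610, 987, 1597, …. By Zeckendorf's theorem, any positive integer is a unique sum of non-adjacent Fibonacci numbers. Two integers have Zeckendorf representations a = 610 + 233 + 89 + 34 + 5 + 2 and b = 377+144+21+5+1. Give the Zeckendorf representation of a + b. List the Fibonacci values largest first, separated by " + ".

The two numbers are 973 and 548, so their sum is 1521.
Greedily peel off the largest Fibonacci term at each step:
largest Fibonacci ≤ 1521 is 987; 1521 − 987 = 534
largest Fibonacci ≤ 534 is 377; 534 − 377 = 157
largest Fibonacci ≤ 157 is 144; 157 − 144 = 13
largest Fibonacci ≤ 13 is 13; 13 − 13 = 0

987 + 377 + 144 + 13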